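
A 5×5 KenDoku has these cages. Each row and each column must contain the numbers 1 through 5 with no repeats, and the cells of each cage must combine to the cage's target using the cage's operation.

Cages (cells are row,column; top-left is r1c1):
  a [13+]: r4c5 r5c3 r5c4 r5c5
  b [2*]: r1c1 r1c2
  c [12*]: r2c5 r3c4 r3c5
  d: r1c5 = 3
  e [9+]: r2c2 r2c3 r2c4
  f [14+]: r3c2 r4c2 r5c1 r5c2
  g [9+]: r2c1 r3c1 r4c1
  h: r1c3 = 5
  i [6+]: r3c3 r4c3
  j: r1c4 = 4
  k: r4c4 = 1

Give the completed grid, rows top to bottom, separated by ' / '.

2 1 5 4 3 / 5 4 3 2 1 / 1 5 2 3 4 / 3 2 4 1 5 / 4 3 1 5 2

Cage h is a single given cell, leaving r1c3 = 5.
J is a freebie, which forces r1c4 = 4.
Cage d is a single given cell, so r1c5 = 3.
K is a freebie, leaving r4c4 = 1.
Cage c needs product 12, leaving r3c4 = 3.
The 4 cells of cage a must have sum 13, which forces r4c5 = 5.
The 4 cells of cage a must have sum 13; hence r5c3 = 1.
Cage a needs sum 13, so r5c4 = 5.
The 4 cells of cage a must have sum 13, so r5c5 = 2.
Cage e needs sum 9, which forces r2c2 = 4.
Column 3 already has 1, leaving r2c3 = 3.
Column 4 already has 5; hence r2c4 = 2.
4 is placed in row 2, which forces r2c5 = 1.
Cage f needs sum 14, which forces r3c2 = 5.
Column 5 now contains 1, leaving r3c5 = 4.
Cage f needs sum 14, which forces r4c2 = 2.
Row 4 now contains 2; hence r4c3 = 4.
Column 2 now contains 4, so r5c2 = 3.
Cage b's pair has product 2; hence r1c1 = 2.
2 is placed in column 2, so r1c2 = 1.
Row 2 already has 1, leaving r2c1 = 5.
The 3 cells of cage g must have sum 9, so r3c1 = 1.
Row 3 already has 4, which forces r3c3 = 2.
4 is placed in row 4; hence r4c1 = 3.
Row 5 now contains 3, so r5c1 = 4.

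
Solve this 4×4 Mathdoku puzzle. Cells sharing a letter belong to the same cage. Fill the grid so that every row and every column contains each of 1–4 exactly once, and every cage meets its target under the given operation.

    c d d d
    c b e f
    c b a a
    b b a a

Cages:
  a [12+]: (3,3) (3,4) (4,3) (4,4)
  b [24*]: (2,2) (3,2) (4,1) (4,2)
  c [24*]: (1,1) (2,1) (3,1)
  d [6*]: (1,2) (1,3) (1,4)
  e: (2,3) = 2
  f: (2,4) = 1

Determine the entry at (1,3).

Cage e is a single given cell; hence (2,3) = 2.
Cage f is given, so (2,4) = 1.
Row 1 needs a 4, and only (1,1) is open for it.
Column 1 now contains 4, which forces (2,1) = 3.
Row 2 already has 3, so (2,2) = 4.
Cage c needs product 24, so (3,1) = 2.
2 is placed in column 1, so (4,1) = 1.
Cage b needs product 24, leaving (3,2) = 3.
Row 3 now contains 3, so (3,4) = 4.
Cage b needs product 24; hence (4,2) = 2.
Row 4 already has 2, leaving (4,4) = 3.
Column 2 already has 2; hence (1,2) = 1.
Cage d needs product 6, which forces (1,3) = 3.
Column 4 already has 3, so (1,4) = 2.
Row 3 already has 4, so (3,3) = 1.
Row 4 now contains 3, which forces (4,3) = 4.
The full grid is 4 1 3 2 / 3 4 2 1 / 2 3 1 4 / 1 2 4 3.

3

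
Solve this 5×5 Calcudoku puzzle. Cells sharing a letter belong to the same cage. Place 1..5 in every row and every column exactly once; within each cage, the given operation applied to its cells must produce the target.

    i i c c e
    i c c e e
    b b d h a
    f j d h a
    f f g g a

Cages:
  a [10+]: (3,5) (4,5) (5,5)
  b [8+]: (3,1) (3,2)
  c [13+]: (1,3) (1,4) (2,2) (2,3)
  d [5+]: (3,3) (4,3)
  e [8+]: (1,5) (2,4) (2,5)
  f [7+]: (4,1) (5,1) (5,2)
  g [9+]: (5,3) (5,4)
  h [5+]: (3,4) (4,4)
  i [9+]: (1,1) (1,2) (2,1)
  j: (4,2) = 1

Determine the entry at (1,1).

Cage j is given, which forces (4,2) = 1.
Row 3 needs a 4, and only (3,5) is open for it.
Cage a has sum 10, leaving (4,5) = 5.
Cage a needs sum 10, which forces (5,5) = 1.
Cage e has sum 8, so (1,5) = 3.
The 3 cells of cage e must have sum 8; hence (2,4) = 3.
Cage e has sum 8, leaving (2,5) = 2.
The 3 cells of cage f must have sum 7, which forces (4,1) = 2.
2 is placed in row 4, which forces (4,4) = 4.
Row 5 now contains 1, leaving (5,1) = 3.
The 3 cells of cage f must have sum 7, leaving (5,2) = 2.
Column 4 already has 4, so (5,4) = 5.
Cage i has sum 9, leaving (1,1) = 1.
Cage i has sum 9, which forces (1,2) = 4.
The 4 cells of cage c must have sum 13, which forces (1,3) = 5.
The 4 cells of cage c must have sum 13; hence (1,4) = 2.
Cage i needs sum 9; hence (2,1) = 4.
Cage c has sum 13; hence (2,2) = 5.
Cage c has sum 13, which forces (2,3) = 1.
Column 1 now contains 3, leaving (3,1) = 5.
Cage b needs two cells with sum 8, so (3,2) = 3.
Cage d's pair has sum 5, so (3,3) = 2.
Cage h's pair has sum 5; hence (3,4) = 1.
Row 4 already has 4, which forces (4,3) = 3.
5 is placed in row 5, so (5,3) = 4.
Filled in: 1 4 5 2 3 / 4 5 1 3 2 / 5 3 2 1 4 / 2 1 3 4 5 / 3 2 4 5 1.

1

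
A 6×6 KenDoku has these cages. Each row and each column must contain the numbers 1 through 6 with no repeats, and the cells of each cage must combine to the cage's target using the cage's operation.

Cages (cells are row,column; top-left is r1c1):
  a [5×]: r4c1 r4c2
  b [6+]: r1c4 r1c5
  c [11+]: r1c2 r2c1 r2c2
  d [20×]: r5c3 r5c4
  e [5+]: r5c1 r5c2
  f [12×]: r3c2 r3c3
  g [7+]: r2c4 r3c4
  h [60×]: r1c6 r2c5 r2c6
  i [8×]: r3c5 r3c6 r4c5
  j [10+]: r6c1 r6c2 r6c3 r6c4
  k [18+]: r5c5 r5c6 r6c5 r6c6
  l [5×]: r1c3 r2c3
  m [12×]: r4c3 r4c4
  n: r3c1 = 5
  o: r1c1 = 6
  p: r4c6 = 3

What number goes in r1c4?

Cage o is given, which forces r1c1 = 6.
Cage n is given, which forces r3c1 = 5.
Column 1 already has 5, which forces r4c1 = 1.
Row 4 already has 1, so r4c2 = 5.
P is a freebie; hence r4c6 = 3.
The only place for 3 in row 1 is r1c2.
Cage c needs sum 11; hence r2c1 = 2.
Column 2 now contains 3, which forces r2c2 = 6.
The 3 cells of cage h must have product 60, leaving r2c5 = 3.
Row 4 needs a 4, and only r4c5 is open for it.
In row 1, 2 can only go at r1c5, so r1c5 = 2.
The two cells of cage b must have sum 6, so r1c4 = 4.
4 is placed in row 1; hence r1c6 = 5.
5 is placed in column 6, which forces r2c6 = 4.
Column 5 already has 2, leaving r3c5 = 1.
Cage i needs product 8; hence r3c6 = 2.
Column 4 already has 4, leaving r5c4 = 5.
5 is placed in row 5, which forces r5c5 = 6.
6 is placed in row 5, so r5c6 = 1.
6 is placed in column 5, so r6c5 = 5.
1 is placed in column 6, leaving r6c6 = 6.
Row 1 already has 5, which forces r1c3 = 1.
Cage l's pair has product 5; hence r2c3 = 5.
Column 4 now contains 5, leaving r2c4 = 1.
Row 3 already has 2, which forces r3c2 = 4.
Cage f's pair has product 12, so r3c3 = 3.
Cage g's pair has sum 7, so r3c4 = 6.
Column 4 now contains 6, leaving r4c4 = 2.
Cage e needs two cells with sum 5; hence r5c1 = 3.
1 is placed in row 5, which forces r5c2 = 2.
5 is placed in row 5, so r5c3 = 4.
Column 1 now contains 3, so r6c1 = 4.
Column 2 now contains 2, leaving r6c2 = 1.
Column 3 now contains 4, which forces r6c3 = 2.
2 is placed in column 4, so r6c4 = 3.
Row 4 now contains 2, which forces r4c3 = 6.
The full grid is 6 3 1 4 2 5 / 2 6 5 1 3 4 / 5 4 3 6 1 2 / 1 5 6 2 4 3 / 3 2 4 5 6 1 / 4 1 2 3 5 6.

4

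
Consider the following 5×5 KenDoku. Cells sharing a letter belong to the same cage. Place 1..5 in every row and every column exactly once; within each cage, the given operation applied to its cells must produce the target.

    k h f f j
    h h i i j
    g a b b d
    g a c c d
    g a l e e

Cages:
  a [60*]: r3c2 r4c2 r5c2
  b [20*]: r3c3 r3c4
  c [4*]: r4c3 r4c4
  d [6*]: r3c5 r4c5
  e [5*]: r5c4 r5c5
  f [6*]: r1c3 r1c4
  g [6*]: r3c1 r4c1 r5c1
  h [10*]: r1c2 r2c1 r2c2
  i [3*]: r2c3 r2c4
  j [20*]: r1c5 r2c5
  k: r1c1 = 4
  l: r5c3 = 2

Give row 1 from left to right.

4 1 3 2 5

Cage k is given; hence r1c1 = 4.
Row 1 already has 4; hence r1c5 = 5.
5 is placed in column 5; hence r2c5 = 4.
Cage l is a single given cell, which forces r5c3 = 2.
5 is placed in column 5, leaving r5c5 = 1.
Column 3 now contains 2; hence r1c3 = 3.
Cage f's pair has product 6, so r1c4 = 2.
3 is placed in column 3, leaving r2c3 = 1.
Row 2 now contains 1, so r2c4 = 3.
Column 3 already has 1, leaving r4c3 = 4.
Row 4 already has 4, which forces r4c4 = 1.
Row 5 now contains 1, leaving r5c1 = 3.
Row 5 now contains 1, so r5c4 = 5.
Row 1 now contains 2, so r1c2 = 1.
The 3 cells of cage g must have product 6, so r3c1 = 1.
4 is placed in column 3; hence r3c3 = 5.
Column 4 now contains 5, so r3c4 = 4.
Row 4 already has 1; hence r4c1 = 2.
2 is placed in row 4, which forces r4c5 = 3.
Row 5 already has 5, so r5c2 = 4.
Column 1 now contains 2, which forces r2c1 = 5.
The 3 cells of cage h must have product 10; hence r2c2 = 2.
Row 3 already has 5, so r3c2 = 3.
Column 5 already has 3, so r3c5 = 2.
Row 4 now contains 3, so r4c2 = 5.
Filled in: 4 1 3 2 5 / 5 2 1 3 4 / 1 3 5 4 2 / 2 5 4 1 3 / 3 4 2 5 1.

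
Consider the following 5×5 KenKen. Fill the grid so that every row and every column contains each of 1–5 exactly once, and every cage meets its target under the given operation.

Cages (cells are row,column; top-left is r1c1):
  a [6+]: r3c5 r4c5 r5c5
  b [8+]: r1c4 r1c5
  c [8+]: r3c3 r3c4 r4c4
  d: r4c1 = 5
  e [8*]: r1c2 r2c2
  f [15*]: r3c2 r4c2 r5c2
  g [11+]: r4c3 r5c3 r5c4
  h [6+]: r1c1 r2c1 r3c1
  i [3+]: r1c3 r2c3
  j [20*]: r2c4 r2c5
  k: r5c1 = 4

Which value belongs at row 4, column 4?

Cage d is given; hence r4c1 = 5.
K is a freebie, which forces r5c1 = 4.
Row 1 needs a 4, and only r1c2 is open for it.
Column 2 already has 4, which forces r2c2 = 2.
Row 2 now contains 2, so r2c3 = 1.
1 is placed in column 3; hence r1c3 = 2.
Row 2 already has 1, leaving r2c1 = 3.
Column 3 now contains 2, leaving r5c3 = 5.
2 is placed in row 1, leaving r1c1 = 1.
Cage h has sum 6, leaving r3c1 = 2.
The 3 cells of cage f must have product 15, so r3c2 = 5.
In row 4, 2 can only go at r4c5, so r4c5 = 2.
Row 5 needs a 2, and only r5c4 is open for it.
Cage g needs sum 11, leaving r4c3 = 4.
Column 3 now contains 4, so r3c3 = 3.
Cage c has sum 8, which forces r3c4 = 4.
Row 3 now contains 3, so r3c5 = 1.
Cage c needs sum 8, which forces r4c4 = 1.
Column 5 now contains 1; hence r5c5 = 3.
Cage b needs two cells with sum 8, leaving r1c4 = 3.
Column 5 now contains 3, leaving r1c5 = 5.
Column 4 now contains 4; hence r2c4 = 5.
Cage j's pair has product 20; hence r2c5 = 4.
Row 4 already has 1, leaving r4c2 = 3.
3 is placed in row 5, so r5c2 = 1.
Filled in: 1 4 2 3 5 / 3 2 1 5 4 / 2 5 3 4 1 / 5 3 4 1 2 / 4 1 5 2 3.

1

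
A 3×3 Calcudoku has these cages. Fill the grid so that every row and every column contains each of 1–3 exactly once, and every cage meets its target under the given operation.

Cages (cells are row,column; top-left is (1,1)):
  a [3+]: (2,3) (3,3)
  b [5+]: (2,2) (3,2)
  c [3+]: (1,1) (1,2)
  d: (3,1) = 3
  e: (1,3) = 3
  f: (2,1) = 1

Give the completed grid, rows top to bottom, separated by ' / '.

Cage e is a single given cell, so (1,3) = 3.
F is a freebie, so (2,1) = 1.
1 is placed in row 2, leaving (2,3) = 2.
Cage d is a single given cell; hence (3,1) = 3.
Row 3 now contains 3, so (3,2) = 2.
Column 3 now contains 2, which forces (3,3) = 1.
Column 1 now contains 1, leaving (1,1) = 2.
2 is placed in column 2, which forces (1,2) = 1.
Row 2 already has 2, leaving (2,2) = 3.

2 1 3 / 1 3 2 / 3 2 1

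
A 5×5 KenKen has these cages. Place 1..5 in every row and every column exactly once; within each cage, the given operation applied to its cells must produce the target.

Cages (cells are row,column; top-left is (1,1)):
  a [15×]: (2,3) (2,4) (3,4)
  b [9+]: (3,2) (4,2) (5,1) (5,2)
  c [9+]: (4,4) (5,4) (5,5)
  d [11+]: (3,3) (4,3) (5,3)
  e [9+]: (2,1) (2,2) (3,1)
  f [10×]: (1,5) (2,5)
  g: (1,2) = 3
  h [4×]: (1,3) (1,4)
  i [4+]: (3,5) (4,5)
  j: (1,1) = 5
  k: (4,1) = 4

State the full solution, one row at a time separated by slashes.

Cage j is given, which forces (1,1) = 5.
Cage g is given; hence (1,2) = 3.
5 is placed in row 1, leaving (1,5) = 2.
2 is placed in column 5, so (2,5) = 5.
Cage k is given, so (4,1) = 4.
The 3 cells of cage e must have sum 9, so (2,2) = 4.
The 3 cells of cage a must have product 15, leaving (3,4) = 5.
The 4 cells of cage b must have sum 9, which forces (5,1) = 1.
Row 2 needs a 2, and only (2,1) is open for it.
2 is placed in column 1; hence (3,1) = 3.
Row 3 now contains 3, so (3,5) = 1.
Column 5 already has 1, leaving (4,5) = 3.
Column 5 now contains 3, so (5,5) = 4.
1 is placed in row 3, which forces (3,2) = 2.
Cage d has sum 11, leaving (3,3) = 4.
Cage b has sum 9, leaving (4,2) = 1.
3 is placed in row 4, so (4,4) = 2.
Cage b needs sum 9, so (5,2) = 5.
Row 5 already has 5, which forces (5,3) = 2.
Cage c needs sum 9; hence (5,4) = 3.
Column 3 now contains 4, leaving (1,3) = 1.
Cage h's pair has product 4; hence (1,4) = 4.
Cage a needs product 15, so (2,3) = 3.
3 is placed in column 4, so (2,4) = 1.
2 is placed in row 4; hence (4,3) = 5.

5 3 1 4 2 / 2 4 3 1 5 / 3 2 4 5 1 / 4 1 5 2 3 / 1 5 2 3 4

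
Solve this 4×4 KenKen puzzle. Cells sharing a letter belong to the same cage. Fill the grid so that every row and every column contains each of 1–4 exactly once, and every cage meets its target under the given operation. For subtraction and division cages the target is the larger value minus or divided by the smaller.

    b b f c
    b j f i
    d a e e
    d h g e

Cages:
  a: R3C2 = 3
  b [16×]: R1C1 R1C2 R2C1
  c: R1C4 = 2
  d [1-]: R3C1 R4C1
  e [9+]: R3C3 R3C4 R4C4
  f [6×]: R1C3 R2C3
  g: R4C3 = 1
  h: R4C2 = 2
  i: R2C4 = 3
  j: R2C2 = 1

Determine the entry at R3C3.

4

C is a freebie, so R1C4 = 2.
J is a freebie, which forces R2C2 = 1.
Cage i is given, leaving R2C4 = 3.
Cage a is given, so R3C2 = 3.
Cage h is a single given cell, so R4C2 = 2.
Cage g is given, which forces R4C3 = 1.
Column 4 already has 3, which forces R4C4 = 4.
Cage b has product 16, so R1C1 = 1.
2 is placed in row 1, which forces R1C2 = 4.
2 is placed in row 1, leaving R1C3 = 3.
Cage b needs product 16, so R2C1 = 4.
Row 2 now contains 3, which forces R2C3 = 2.
Column 1 now contains 4, so R3C1 = 2.
Cage e has sum 9, leaving R3C3 = 4.
4 is placed in column 4, so R3C4 = 1.
Row 4 now contains 4, which forces R4C1 = 3.
Filled in: 1 4 3 2 / 4 1 2 3 / 2 3 4 1 / 3 2 1 4.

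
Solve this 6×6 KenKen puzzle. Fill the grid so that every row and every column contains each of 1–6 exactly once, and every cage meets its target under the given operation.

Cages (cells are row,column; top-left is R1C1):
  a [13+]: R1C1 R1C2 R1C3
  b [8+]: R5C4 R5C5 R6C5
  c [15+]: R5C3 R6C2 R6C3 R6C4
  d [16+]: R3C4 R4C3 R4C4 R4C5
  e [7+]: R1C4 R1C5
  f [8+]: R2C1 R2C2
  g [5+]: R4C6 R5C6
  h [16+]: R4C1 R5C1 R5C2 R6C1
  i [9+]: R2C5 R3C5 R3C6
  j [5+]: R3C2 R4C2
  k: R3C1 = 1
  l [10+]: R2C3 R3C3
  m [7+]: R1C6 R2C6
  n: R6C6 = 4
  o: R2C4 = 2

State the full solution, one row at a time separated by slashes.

O is a freebie, which forces R2C4 = 2.
Cage k is a single given cell, so R3C1 = 1.
N is a freebie, so R6C6 = 4.
The only place for 5 in column 6 is R3C6.
Cage i needs sum 9, leaving R2C5 = 1.
Row 2 now contains 1; hence R2C6 = 6.
Cage i has sum 9, leaving R3C5 = 3.
Column 6 now contains 6; hence R1C6 = 1.
Row 2 now contains 6, leaving R2C3 = 4.
Cage l's pair has sum 10, leaving R3C3 = 6.
6 is placed in row 3, so R3C4 = 4.
Cage b has sum 8, leaving R5C4 = 1.
4 is placed in row 3; hence R3C2 = 2.
Cage j's pair has sum 5, leaving R4C2 = 3.
3 is placed in row 4, so R4C6 = 2.
Column 6 now contains 2, which forces R5C6 = 3.
Cage f needs two cells with sum 8, which forces R2C1 = 3.
Column 2 already has 3, leaving R2C2 = 5.
Cage d has sum 16, so R4C3 = 1.
The 4 cells of cage c must have sum 15, leaving R5C3 = 5.
Row 5 now contains 5, which forces R5C5 = 2.
Column 5 already has 2, leaving R6C5 = 5.
Cage e needs two cells with sum 7, so R1C4 = 3.
Column 5 already has 2, leaving R1C5 = 4.
Cage h needs sum 16, which forces R4C1 = 4.
Cage d has sum 16, so R4C4 = 5.
5 is placed in column 5, leaving R4C5 = 6.
Cage h needs sum 16; hence R5C1 = 6.
Cage h has sum 16, so R5C2 = 4.
The 4 cells of cage h must have sum 16, so R6C1 = 2.
Cage c needs sum 15, so R6C2 = 1.
Cage c has sum 15, so R6C3 = 3.
Cage c has sum 15, so R6C4 = 6.
6 is placed in column 1, so R1C1 = 5.
Row 1 already has 4, so R1C2 = 6.
3 is placed in row 1, leaving R1C3 = 2.

5 6 2 3 4 1 / 3 5 4 2 1 6 / 1 2 6 4 3 5 / 4 3 1 5 6 2 / 6 4 5 1 2 3 / 2 1 3 6 5 4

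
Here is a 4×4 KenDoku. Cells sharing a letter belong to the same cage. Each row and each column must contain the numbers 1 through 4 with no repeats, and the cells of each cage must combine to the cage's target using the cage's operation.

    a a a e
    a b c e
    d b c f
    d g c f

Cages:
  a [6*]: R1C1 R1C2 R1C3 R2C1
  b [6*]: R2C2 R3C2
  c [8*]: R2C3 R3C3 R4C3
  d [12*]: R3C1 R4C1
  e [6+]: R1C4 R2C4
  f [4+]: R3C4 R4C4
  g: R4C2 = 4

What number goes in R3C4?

The 4 cells of cage a must have product 6; hence R2C1 = 1.
Cage g is a single given cell, so R4C2 = 4.
Cage d's pair has product 12; hence R3C1 = 4.
Row 4 already has 4, so R4C1 = 3.
Row 4 already has 3, which forces R4C4 = 1.
3 is placed in column 1, which forces R1C1 = 2.
Row 1 now contains 2, which forces R1C4 = 4.
The 3 cells of cage c must have product 8; hence R2C3 = 4.
4 is placed in column 4, so R2C4 = 2.
Cage c has product 8, leaving R3C3 = 1.
1 is placed in column 4, which forces R3C4 = 3.
1 is placed in row 4, leaving R4C3 = 2.
Cage a needs product 6, so R1C2 = 1.
Column 3 already has 1, so R1C3 = 3.
2 is placed in row 2, leaving R2C2 = 3.
3 is placed in row 3; hence R3C2 = 2.
Filled in: 2 1 3 4 / 1 3 4 2 / 4 2 1 3 / 3 4 2 1.

3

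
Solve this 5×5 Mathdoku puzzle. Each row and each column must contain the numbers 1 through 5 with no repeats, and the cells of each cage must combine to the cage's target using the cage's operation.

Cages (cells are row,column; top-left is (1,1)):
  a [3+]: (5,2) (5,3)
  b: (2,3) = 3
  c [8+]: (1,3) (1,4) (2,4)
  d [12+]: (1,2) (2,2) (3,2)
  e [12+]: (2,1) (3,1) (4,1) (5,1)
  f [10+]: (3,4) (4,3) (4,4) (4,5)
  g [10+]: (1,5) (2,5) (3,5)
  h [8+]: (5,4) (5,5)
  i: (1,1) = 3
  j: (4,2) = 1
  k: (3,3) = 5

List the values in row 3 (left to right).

2 3 5 1 4

Cage i is given; hence (1,1) = 3.
Cage b is a single given cell, leaving (2,3) = 3.
Cage k is given; hence (3,3) = 5.
Cage j is a single given cell, so (4,2) = 1.
Column 2 already has 1, so (5,2) = 2.
Row 5 now contains 2, leaving (5,3) = 1.
Cage c has sum 8, leaving (1,3) = 2.
Cage d has sum 12, which forces (3,2) = 3.
The 4 cells of cage f must have sum 10; hence (3,4) = 1.
1 is placed in row 3; hence (3,5) = 4.
2 is placed in column 3, so (4,3) = 4.
The 3 cells of cage c must have sum 8, so (1,4) = 4.
Cage e needs sum 12, so (2,1) = 1.
Cage c has sum 8, leaving (2,4) = 2.
Row 2 now contains 1; hence (2,5) = 5.
Row 3 now contains 4; hence (3,1) = 2.
Cage e has sum 12, so (4,1) = 5.
2 is placed in column 4; hence (4,4) = 3.
Row 4 already has 3, leaving (4,5) = 2.
Cage e needs sum 12, which forces (5,1) = 4.
Column 4 now contains 3, leaving (5,4) = 5.
5 is placed in column 5, which forces (5,5) = 3.
4 is placed in row 1; hence (1,2) = 5.
5 is placed in column 5, which forces (1,5) = 1.
Row 2 already has 5, so (2,2) = 4.
The full grid is 3 5 2 4 1 / 1 4 3 2 5 / 2 3 5 1 4 / 5 1 4 3 2 / 4 2 1 5 3.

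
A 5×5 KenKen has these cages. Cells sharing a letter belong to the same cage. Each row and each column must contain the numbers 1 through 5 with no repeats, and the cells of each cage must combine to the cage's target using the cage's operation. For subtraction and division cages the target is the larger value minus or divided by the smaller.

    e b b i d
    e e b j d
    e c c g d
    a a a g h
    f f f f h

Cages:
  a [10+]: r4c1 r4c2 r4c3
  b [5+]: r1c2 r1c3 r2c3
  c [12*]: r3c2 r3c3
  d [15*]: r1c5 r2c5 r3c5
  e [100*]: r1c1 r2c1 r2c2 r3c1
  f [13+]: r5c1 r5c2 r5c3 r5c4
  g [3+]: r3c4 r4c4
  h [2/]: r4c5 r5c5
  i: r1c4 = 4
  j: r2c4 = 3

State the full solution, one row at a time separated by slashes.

Cage i is a single given cell; hence r1c4 = 4.
The 4 cells of cage e must have product 100, which forces r2c2 = 5.
Cage j is a single given cell, leaving r2c4 = 3.
Row 2 already has 3, so r2c5 = 1.
Cage b has sum 5, leaving r1c2 = 2.
The 3 cells of cage b must have sum 5; hence r1c3 = 1.
Row 2 now contains 1, leaving r2c1 = 4.
Row 2 now contains 1, leaving r2c3 = 2.
1 is placed in row 1, so r1c1 = 5.
Row 1 now contains 5, leaving r1c5 = 3.
Cage e needs product 100; hence r3c1 = 1.
Row 3 already has 1; hence r3c4 = 2.
Column 5 already has 3; hence r3c5 = 5.
Column 1 now contains 1, which forces r4c1 = 2.
2 is placed in column 4, so r4c4 = 1.
Row 4 now contains 2; hence r4c5 = 4.
Column 1 now contains 1; hence r5c1 = 3.
Column 4 already has 1, so r5c4 = 5.
Column 5 already has 4; hence r5c5 = 2.
Row 4 already has 4; hence r4c2 = 3.
Row 4 already has 4, leaving r4c3 = 5.
Cage f has sum 13, leaving r5c2 = 1.
Row 5 already has 5, which forces r5c3 = 4.
Column 2 now contains 3; hence r3c2 = 4.
4 is placed in column 3; hence r3c3 = 3.

5 2 1 4 3 / 4 5 2 3 1 / 1 4 3 2 5 / 2 3 5 1 4 / 3 1 4 5 2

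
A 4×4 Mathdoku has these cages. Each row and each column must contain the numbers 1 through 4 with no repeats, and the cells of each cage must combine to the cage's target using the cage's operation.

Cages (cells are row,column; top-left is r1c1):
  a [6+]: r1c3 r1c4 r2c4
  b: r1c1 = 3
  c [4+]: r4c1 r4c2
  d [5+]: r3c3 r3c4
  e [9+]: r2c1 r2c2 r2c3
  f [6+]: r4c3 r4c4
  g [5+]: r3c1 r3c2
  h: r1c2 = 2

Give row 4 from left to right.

Cage b is given; hence r1c1 = 3.
H is a freebie, which forces r1c2 = 2.
Row 1 already has 2; hence r1c3 = 1.
Row 1 already has 1; hence r1c4 = 4.
3 is placed in column 1, which forces r4c1 = 1.
Row 4 now contains 1, which forces r4c2 = 3.
Column 4 already has 4; hence r4c4 = 2.
Cage e has sum 9, which forces r2c1 = 2.
3 is placed in column 2; hence r2c2 = 4.
Cage e needs sum 9, leaving r2c3 = 3.
The 3 cells of cage a must have sum 6, which forces r2c4 = 1.
Cage g's pair has sum 5, leaving r3c1 = 4.
Cage g needs two cells with sum 5, leaving r3c2 = 1.
Row 3 already has 4, leaving r3c3 = 2.
1 is placed in column 4, leaving r3c4 = 3.
Row 4 now contains 2, so r4c3 = 4.
Filled in: 3 2 1 4 / 2 4 3 1 / 4 1 2 3 / 1 3 4 2.

1 3 4 2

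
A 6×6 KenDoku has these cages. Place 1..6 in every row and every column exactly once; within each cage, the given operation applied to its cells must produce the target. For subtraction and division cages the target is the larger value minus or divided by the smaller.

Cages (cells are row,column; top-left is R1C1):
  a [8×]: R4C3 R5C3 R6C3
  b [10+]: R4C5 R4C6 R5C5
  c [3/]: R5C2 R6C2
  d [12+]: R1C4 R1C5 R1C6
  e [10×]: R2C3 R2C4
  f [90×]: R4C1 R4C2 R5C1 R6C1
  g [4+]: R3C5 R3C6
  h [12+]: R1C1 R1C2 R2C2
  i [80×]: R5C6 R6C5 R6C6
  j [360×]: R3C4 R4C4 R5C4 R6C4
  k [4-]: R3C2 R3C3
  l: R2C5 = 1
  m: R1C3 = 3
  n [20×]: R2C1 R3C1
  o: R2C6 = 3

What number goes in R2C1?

4

Cage m is given, which forces R1C3 = 3.
Cage l is a single given cell, so R2C5 = 1.
Cage o is a single given cell, leaving R2C6 = 3.
1 is placed in column 5; hence R3C5 = 3.
Column 6 now contains 3, so R3C6 = 1.
Cage i has product 80, so R5C6 = 4.
Cage i needs product 80, leaving R6C5 = 4.
Cage i has product 80, leaving R6C6 = 5.
Cage a needs product 8, leaving R4C3 = 4.
Cage b needs sum 10; hence R4C5 = 6.
Cage b has sum 10, so R4C6 = 2.
Cage b has sum 10, which forces R5C5 = 2.
The 3 cells of cage d must have sum 12; hence R1C4 = 1.
2 is placed in column 5; hence R1C5 = 5.
Column 6 already has 2, so R1C6 = 6.
Cage j needs product 360, so R3C4 = 4.
Row 5 already has 2; hence R5C3 = 1.
The 3 cells of cage a must have product 8, so R6C3 = 2.
Cage n's pair has product 20, so R2C1 = 4.
The 3 cells of cage h must have sum 12, so R2C2 = 6.
2 is placed in column 3, so R2C3 = 5.
Cage e needs two cells with product 10, leaving R2C4 = 2.
4 is placed in row 3; hence R3C1 = 5.
Cage k's pair has difference 4, leaving R3C2 = 2.
2 is placed in column 3, which forces R3C3 = 6.
Cage c needs two cells with quotient 3, which forces R5C2 = 3.
The two cells of cage c must have quotient 3, which forces R6C2 = 1.
Column 1 now contains 4, leaving R1C1 = 2.
2 is placed in column 2; hence R1C2 = 4.
The 4 cells of cage f must have product 90, which forces R4C1 = 1.
Column 2 already has 1, leaving R4C2 = 5.
Row 4 already has 5; hence R4C4 = 3.
Row 5 already has 3, leaving R5C1 = 6.
Row 5 already has 6, which forces R5C4 = 5.
The 4 cells of cage f must have product 90; hence R6C1 = 3.
3 is placed in column 4, so R6C4 = 6.
The full grid is 2 4 3 1 5 6 / 4 6 5 2 1 3 / 5 2 6 4 3 1 / 1 5 4 3 6 2 / 6 3 1 5 2 4 / 3 1 2 6 4 5.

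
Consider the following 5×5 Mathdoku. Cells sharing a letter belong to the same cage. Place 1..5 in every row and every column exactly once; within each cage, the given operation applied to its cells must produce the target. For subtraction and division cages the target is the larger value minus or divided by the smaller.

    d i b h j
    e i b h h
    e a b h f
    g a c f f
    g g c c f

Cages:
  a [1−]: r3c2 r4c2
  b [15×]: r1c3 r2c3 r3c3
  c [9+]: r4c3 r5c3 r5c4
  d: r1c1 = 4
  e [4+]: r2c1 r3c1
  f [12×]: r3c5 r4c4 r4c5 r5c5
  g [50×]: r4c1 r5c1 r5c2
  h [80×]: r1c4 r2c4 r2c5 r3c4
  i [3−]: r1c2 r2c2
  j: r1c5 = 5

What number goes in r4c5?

4

Cage d is a single given cell, which forces r1c1 = 4.
Cage j is given, which forces r1c5 = 5.
The 3 cells of cage g must have product 50, leaving r4c1 = 5.
Cage g needs product 50, leaving r5c1 = 2.
Cage g needs product 50, so r5c2 = 5.
Cage i's pair has difference 3; hence r1c2 = 1.
Row 1 now contains 1, which forces r1c3 = 3.
Row 1 now contains 1, leaving r1c4 = 2.
Cage i needs two cells with difference 3, leaving r2c2 = 4.
4 is placed in row 2, so r2c4 = 5.
4 is placed in row 2, so r2c5 = 2.
5 is placed in column 4, leaving r3c4 = 4.
Column 4 already has 2, so r4c4 = 1.
4 is placed in column 4, leaving r5c4 = 3.
5 is placed in row 2, leaving r2c3 = 1.
Cage b needs product 15; hence r3c3 = 5.
The 3 cells of cage c must have sum 9, leaving r4c3 = 2.
Cage c has sum 9; hence r5c3 = 4.
Row 5 now contains 4; hence r5c5 = 1.
Row 2 now contains 1, which forces r2c1 = 3.
The two cells of cage e must have sum 4; hence r3c1 = 1.
Cage a's pair has difference 1; hence r3c2 = 2.
Column 5 already has 1, which forces r3c5 = 3.
Row 4 already has 2; hence r4c2 = 3.
The 4 cells of cage f must have product 12, so r4c5 = 4.
Completed grid: 4 1 3 2 5 / 3 4 1 5 2 / 1 2 5 4 3 / 5 3 2 1 4 / 2 5 4 3 1.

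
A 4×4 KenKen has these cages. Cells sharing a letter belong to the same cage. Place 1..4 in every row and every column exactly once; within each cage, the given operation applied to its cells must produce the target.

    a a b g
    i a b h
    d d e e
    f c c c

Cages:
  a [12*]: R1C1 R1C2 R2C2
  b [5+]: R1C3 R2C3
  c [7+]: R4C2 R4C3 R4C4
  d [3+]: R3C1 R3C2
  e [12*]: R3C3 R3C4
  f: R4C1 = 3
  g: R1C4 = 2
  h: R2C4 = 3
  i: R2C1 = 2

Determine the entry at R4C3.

2

G is a freebie; hence R1C4 = 2.
Cage i is a single given cell; hence R2C1 = 2.
Cage h is given, leaving R2C4 = 3.
2 is placed in column 1, so R3C1 = 1.
Row 3 already has 1, leaving R3C2 = 2.
Column 4 now contains 3; hence R3C4 = 4.
F is a freebie, so R4C1 = 3.
4 is placed in column 4, leaving R4C4 = 1.
3 is placed in column 1, so R1C1 = 4.
Cage a needs product 12, so R1C2 = 3.
Row 1 already has 4, which forces R1C3 = 1.
Cage a has product 12, which forces R2C2 = 1.
1 is placed in column 3, which forces R2C3 = 4.
Row 3 now contains 4, so R3C3 = 3.
1 is placed in row 4; hence R4C2 = 4.
The 3 cells of cage c must have sum 7, which forces R4C3 = 2.
Completed grid: 4 3 1 2 / 2 1 4 3 / 1 2 3 4 / 3 4 2 1.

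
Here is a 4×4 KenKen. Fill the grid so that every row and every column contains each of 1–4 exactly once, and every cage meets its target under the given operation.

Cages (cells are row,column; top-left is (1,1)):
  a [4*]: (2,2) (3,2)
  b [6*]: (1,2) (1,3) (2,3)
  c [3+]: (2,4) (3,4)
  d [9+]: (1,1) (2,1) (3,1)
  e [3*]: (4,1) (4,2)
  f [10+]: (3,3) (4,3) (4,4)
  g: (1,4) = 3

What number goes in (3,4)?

2

G is a freebie, so (1,4) = 3.
3 is placed in column 4; hence (4,4) = 4.
Cage b has product 6, leaving (2,3) = 3.
The 3 cells of cage f must have sum 10; hence (3,3) = 4.
4 is placed in row 4, which forces (4,3) = 2.
The 3 cells of cage b must have product 6; hence (1,2) = 2.
Column 3 now contains 2, so (1,3) = 1.
The two cells of cage a must have product 4, which forces (2,2) = 4.
Cage d has sum 9, leaving (3,1) = 3.
Row 3 now contains 4, so (3,2) = 1.
1 is placed in row 3, which forces (3,4) = 2.
3 is placed in column 1, so (4,1) = 1.
Column 2 now contains 1; hence (4,2) = 3.
2 is placed in row 1, which forces (1,1) = 4.
Row 2 already has 4, leaving (2,1) = 2.
2 is placed in column 4, leaving (2,4) = 1.
Filled in: 4 2 1 3 / 2 4 3 1 / 3 1 4 2 / 1 3 2 4.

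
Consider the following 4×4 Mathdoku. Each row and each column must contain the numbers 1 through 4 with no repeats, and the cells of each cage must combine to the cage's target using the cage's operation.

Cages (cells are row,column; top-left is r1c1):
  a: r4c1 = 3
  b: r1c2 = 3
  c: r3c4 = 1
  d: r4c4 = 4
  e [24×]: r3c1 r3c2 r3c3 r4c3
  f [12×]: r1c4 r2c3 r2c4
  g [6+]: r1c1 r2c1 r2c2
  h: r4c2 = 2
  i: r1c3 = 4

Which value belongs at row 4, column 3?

1

Cage b is a single given cell; hence r1c2 = 3.
I is a freebie, leaving r1c3 = 4.
Cage c is a single given cell; hence r3c4 = 1.
Cage a is a single given cell, leaving r4c1 = 3.
Cage h is a single given cell, which forces r4c2 = 2.
2 is placed in row 4; hence r4c3 = 1.
D is a freebie, leaving r4c4 = 4.
Cage g has sum 6, which forces r1c1 = 1.
1 is placed in column 4, leaving r1c4 = 2.
The 3 cells of cage g must have sum 6, so r2c1 = 4.
2 is placed in column 2, which forces r2c2 = 1.
The 3 cells of cage f must have product 12, so r2c3 = 2.
4 is placed in column 4, leaving r2c4 = 3.
The 4 cells of cage e must have product 24, so r3c1 = 2.
2 is placed in column 2; hence r3c2 = 4.
Cage e has product 24, which forces r3c3 = 3.
Filled in: 1 3 4 2 / 4 1 2 3 / 2 4 3 1 / 3 2 1 4.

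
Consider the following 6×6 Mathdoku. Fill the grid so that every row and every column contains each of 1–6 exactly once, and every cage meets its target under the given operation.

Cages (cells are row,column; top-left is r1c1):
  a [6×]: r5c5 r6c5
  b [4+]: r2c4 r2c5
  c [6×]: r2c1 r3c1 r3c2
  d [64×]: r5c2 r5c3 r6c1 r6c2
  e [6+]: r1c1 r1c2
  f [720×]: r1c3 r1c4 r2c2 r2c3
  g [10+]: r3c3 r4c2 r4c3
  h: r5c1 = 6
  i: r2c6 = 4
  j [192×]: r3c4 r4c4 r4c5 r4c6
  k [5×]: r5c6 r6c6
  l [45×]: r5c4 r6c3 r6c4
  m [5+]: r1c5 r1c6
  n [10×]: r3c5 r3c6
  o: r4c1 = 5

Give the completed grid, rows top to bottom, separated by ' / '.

1 5 4 6 2 3 / 2 6 5 1 3 4 / 3 1 6 4 5 2 / 5 3 1 2 4 6 / 6 4 2 3 1 5 / 4 2 3 5 6 1

Cage i is a single given cell; hence r2c6 = 4.
Cage j has product 192, leaving r3c4 = 4.
O is a freebie; hence r4c1 = 5.
H is a freebie, leaving r5c1 = 6.
Cage l has product 45, which forces r5c4 = 3.
The 3 cells of cage l must have product 45, so r6c3 = 3.
The 3 cells of cage l must have product 45; hence r6c4 = 5.
5 is placed in row 6, so r6c6 = 1.
Cage f has product 720, so r1c3 = 4.
Column 4 now contains 5, which forces r1c4 = 6.
Column 4 now contains 3; hence r2c4 = 1.
Cage b's pair has sum 4; hence r2c5 = 3.
Column 4 already has 6, leaving r4c4 = 2.
Cage j has product 192, which forces r4c5 = 4.
Row 4 now contains 2, so r4c6 = 6.
4 is placed in column 3; hence r5c3 = 2.
Cage a's pair has product 6, so r5c5 = 1.
1 is placed in column 6; hence r5c6 = 5.
The two cells of cage a must have product 6; hence r6c5 = 6.
Cage e's pair has sum 6, leaving r1c1 = 1.
Cage e's pair has sum 6, which forces r1c2 = 5.
Column 5 now contains 3, which forces r1c5 = 2.
The two cells of cage m must have sum 5; hence r1c6 = 3.
Row 2 now contains 3, so r2c1 = 2.
Column 2 already has 5, leaving r2c2 = 6.
Row 2 now contains 6, which forces r2c3 = 5.
1 is placed in column 1, so r3c1 = 3.
Row 3 already has 3, which forces r3c2 = 1.
The 3 cells of cage g must have sum 10, leaving r3c3 = 6.
Cage n's pair has product 10; hence r3c5 = 5.
Column 6 already has 5, so r3c6 = 2.
Cage g needs sum 10, which forces r4c2 = 3.
Row 4 now contains 6; hence r4c3 = 1.
Row 5 now contains 2, so r5c2 = 4.
The 4 cells of cage d must have product 64, which forces r6c1 = 4.
The 4 cells of cage d must have product 64, which forces r6c2 = 2.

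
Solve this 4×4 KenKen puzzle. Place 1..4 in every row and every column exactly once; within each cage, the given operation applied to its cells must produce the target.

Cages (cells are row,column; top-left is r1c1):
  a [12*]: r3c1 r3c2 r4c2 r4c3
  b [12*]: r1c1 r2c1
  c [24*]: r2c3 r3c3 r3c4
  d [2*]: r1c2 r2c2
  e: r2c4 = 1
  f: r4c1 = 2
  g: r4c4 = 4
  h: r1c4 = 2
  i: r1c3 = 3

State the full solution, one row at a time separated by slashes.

4 1 3 2 / 3 2 4 1 / 1 4 2 3 / 2 3 1 4

Cage i is given, leaving r1c3 = 3.
Cage h is given, so r1c4 = 2.
Cage e is given, which forces r2c4 = 1.
F is a freebie, which forces r4c1 = 2.
G is a freebie; hence r4c4 = 4.
Row 1 now contains 3, leaving r1c1 = 4.
Row 1 already has 2, which forces r1c2 = 1.
The two cells of cage b must have product 12, leaving r2c1 = 3.
1 is placed in row 2, which forces r2c2 = 2.
Row 2 now contains 2, so r2c3 = 4.
4 is placed in column 1, so r3c1 = 1.
1 is placed in column 2, leaving r3c2 = 4.
4 is placed in column 3; hence r3c3 = 2.
Column 4 now contains 4, which forces r3c4 = 3.
Cage a needs product 12, which forces r4c2 = 3.
Row 4 already has 4, so r4c3 = 1.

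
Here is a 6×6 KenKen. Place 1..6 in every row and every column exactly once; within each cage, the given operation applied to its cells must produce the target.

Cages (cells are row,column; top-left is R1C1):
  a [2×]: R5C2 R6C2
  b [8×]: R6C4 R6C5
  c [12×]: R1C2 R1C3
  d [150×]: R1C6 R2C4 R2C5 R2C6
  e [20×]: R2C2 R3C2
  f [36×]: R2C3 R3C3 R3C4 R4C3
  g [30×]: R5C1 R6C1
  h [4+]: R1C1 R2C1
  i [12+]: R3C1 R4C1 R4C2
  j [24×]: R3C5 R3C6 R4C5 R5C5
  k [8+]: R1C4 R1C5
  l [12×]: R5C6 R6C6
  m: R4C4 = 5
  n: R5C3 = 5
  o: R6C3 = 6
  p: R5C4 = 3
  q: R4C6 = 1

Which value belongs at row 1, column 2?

Cage d needs product 150; hence R1C6 = 5.
M is a freebie; hence R4C4 = 5.
Cage q is a single given cell, so R4C6 = 1.
Cage n is given, which forces R5C3 = 5.
Cage p is a single given cell, leaving R5C4 = 3.
O is a freebie, leaving R6C3 = 6.
Cage d needs product 150; hence R2C5 = 5.
The 4 cells of cage f must have product 36, which forces R3C4 = 6.
5 is placed in row 5; hence R5C1 = 6.
Row 5 now contains 6, leaving R5C6 = 4.
Row 6 already has 6, leaving R6C1 = 5.
Column 4 already has 6, leaving R1C4 = 2.
Cage k needs two cells with sum 8, which forces R1C5 = 6.
5 is placed in row 2, which forces R2C2 = 4.
Column 4 already has 2, which forces R2C4 = 1.
The two cells of cage e must have product 20, leaving R3C2 = 5.
Cage i needs sum 12; hence R4C2 = 6.
Column 4 already has 2, leaving R6C4 = 4.
4 is placed in row 6; hence R6C5 = 2.
The two cells of cage l must have product 12, so R6C6 = 3.
Cage h's pair has sum 4, leaving R1C1 = 1.
4 is placed in column 2; hence R1C2 = 3.
Cage c needs two cells with product 12; hence R1C3 = 4.
Row 2 now contains 1, so R2C1 = 3.
3 is placed in row 2, which forces R2C3 = 2.
Column 6 already has 3, so R2C6 = 6.
Cage f has product 36; hence R3C3 = 1.
Column 6 already has 3, which forces R3C6 = 2.
Column 3 already has 2, so R4C3 = 3.
Row 4 now contains 3, so R4C5 = 4.
Cage a's pair has product 2, so R5C2 = 2.
Column 5 now contains 2, leaving R5C5 = 1.
Row 6 now contains 2; hence R6C2 = 1.
2 is placed in row 3, leaving R3C1 = 4.
Column 5 already has 4, which forces R3C5 = 3.
4 is placed in row 4, which forces R4C1 = 2.
Completed grid: 1 3 4 2 6 5 / 3 4 2 1 5 6 / 4 5 1 6 3 2 / 2 6 3 5 4 1 / 6 2 5 3 1 4 / 5 1 6 4 2 3.

3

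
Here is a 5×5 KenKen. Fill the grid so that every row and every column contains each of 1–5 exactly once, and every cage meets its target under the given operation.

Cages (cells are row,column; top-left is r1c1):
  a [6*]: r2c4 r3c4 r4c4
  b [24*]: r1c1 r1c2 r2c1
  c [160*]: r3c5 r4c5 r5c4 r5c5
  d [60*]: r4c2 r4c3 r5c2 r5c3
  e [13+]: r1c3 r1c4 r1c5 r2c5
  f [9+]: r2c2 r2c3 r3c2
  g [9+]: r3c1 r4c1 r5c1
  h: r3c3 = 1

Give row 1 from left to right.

Cage h is a single given cell, which forces r3c3 = 1.
The 4 cells of cage c must have product 160, so r5c4 = 4.
Column 4 needs a 5, and only r1c4 is open for it.
Row 1 needs a 1, and only r1c5 is open for it.
The only place for 3 in column 5 is r2c5.
Cage e needs sum 13; hence r1c3 = 4.
The 3 cells of cage b must have product 24, so r2c1 = 4.
Row 3 needs a 4, and only r3c5 is open for it.
Row 3 needs a 5, and only r3c1 is open for it.
The only place for 4 in row 4 is r4c2.
Cage d has product 60, leaving r5c2 = 1.
Column 2 now contains 1, leaving r2c2 = 5.
The 3 cells of cage f must have sum 9, so r2c3 = 2.
2 is placed in row 2, so r2c4 = 1.
Cage f has sum 9; hence r3c2 = 2.
2 is placed in row 3, which forces r3c4 = 3.
The 3 cells of cage g must have sum 9, so r4c1 = 1.
3 is placed in column 4, which forces r4c4 = 2.
Row 4 already has 2; hence r4c5 = 5.
Row 5 now contains 1; hence r5c1 = 3.
3 is placed in row 5; hence r5c3 = 5.
5 is placed in column 5, which forces r5c5 = 2.
Column 1 already has 3; hence r1c1 = 2.
2 is placed in column 2, so r1c2 = 3.
Row 4 now contains 5, leaving r4c3 = 3.
The full grid is 2 3 4 5 1 / 4 5 2 1 3 / 5 2 1 3 4 / 1 4 3 2 5 / 3 1 5 4 2.

2 3 4 5 1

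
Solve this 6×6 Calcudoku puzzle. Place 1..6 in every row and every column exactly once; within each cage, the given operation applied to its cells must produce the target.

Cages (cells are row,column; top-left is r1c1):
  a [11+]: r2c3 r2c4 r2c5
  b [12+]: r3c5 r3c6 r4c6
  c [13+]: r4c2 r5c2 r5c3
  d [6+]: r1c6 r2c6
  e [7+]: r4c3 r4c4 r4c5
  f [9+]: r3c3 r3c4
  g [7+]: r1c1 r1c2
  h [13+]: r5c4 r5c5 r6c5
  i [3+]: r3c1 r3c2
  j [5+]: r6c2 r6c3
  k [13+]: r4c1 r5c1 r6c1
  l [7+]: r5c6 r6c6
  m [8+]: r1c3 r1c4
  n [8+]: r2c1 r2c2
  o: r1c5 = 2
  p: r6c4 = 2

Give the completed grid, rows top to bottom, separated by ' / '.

O is a freebie; hence r1c5 = 2.
P is a freebie, which forces r6c4 = 2.
Cage e has sum 7, leaving r4c3 = 2.
The only place for 4 in row 1 is r1c6.
Cage d's pair has sum 6, leaving r2c6 = 2.
Column 6 already has 2, so r5c6 = 1.
The two cells of cage l must have sum 7; hence r6c6 = 6.
The 3 cells of cage b must have sum 12, so r3c5 = 4.
The 3 cells of cage k must have sum 13, leaving r4c1 = 6.
Column 5 already has 4; hence r4c5 = 1.
6 is placed in column 1, so r1c1 = 1.
Cage g's pair has sum 7, leaving r1c2 = 6.
Column 5 now contains 1, which forces r2c5 = 6.
Column 1 now contains 1; hence r3c1 = 2.
2 is placed in row 3, leaving r3c2 = 1.
1 is placed in row 4, so r4c4 = 4.
Column 1 now contains 2, which forces r5c1 = 4.
Column 4 now contains 4, which forces r5c4 = 5.
Column 5 already has 6; hence r5c5 = 3.
Column 2 already has 1; hence r6c2 = 4.
Row 6 now contains 4, so r6c3 = 1.
Column 5 now contains 3, leaving r6c5 = 5.
The two cells of cage m must have sum 8, which forces r1c3 = 5.
Column 4 now contains 5; hence r1c4 = 3.
Column 3 already has 1, which forces r2c3 = 4.
Column 4 now contains 4, leaving r2c4 = 1.
3 is placed in column 4; hence r3c4 = 6.
Cage c has sum 13, which forces r4c2 = 5.
5 is placed in row 4, so r4c6 = 3.
Row 5 already has 3, so r5c2 = 2.
Row 5 now contains 5, which forces r5c3 = 6.
5 is placed in row 6; hence r6c1 = 3.
3 is placed in column 1; hence r2c1 = 5.
5 is placed in column 2, which forces r2c2 = 3.
Row 3 already has 6; hence r3c3 = 3.
Column 6 already has 3; hence r3c6 = 5.

1 6 5 3 2 4 / 5 3 4 1 6 2 / 2 1 3 6 4 5 / 6 5 2 4 1 3 / 4 2 6 5 3 1 / 3 4 1 2 5 6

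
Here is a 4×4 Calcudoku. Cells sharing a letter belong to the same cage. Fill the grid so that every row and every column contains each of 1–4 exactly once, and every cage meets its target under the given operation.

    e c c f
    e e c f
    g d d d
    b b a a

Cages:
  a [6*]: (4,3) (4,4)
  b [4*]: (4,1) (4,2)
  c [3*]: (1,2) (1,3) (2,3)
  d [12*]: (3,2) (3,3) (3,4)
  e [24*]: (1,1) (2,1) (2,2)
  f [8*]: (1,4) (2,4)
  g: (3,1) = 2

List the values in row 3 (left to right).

2 3 4 1

Cage c has product 3, leaving (1,2) = 1.
The 3 cells of cage c must have product 3, which forces (1,3) = 3.
The 3 cells of cage c must have product 3; hence (2,3) = 1.
G is a freebie, so (3,1) = 2.
1 is placed in column 3; hence (3,3) = 4.
Column 2 now contains 1, which forces (4,2) = 4.
Column 3 already has 3; hence (4,3) = 2.
Row 4 now contains 2, so (4,4) = 3.
Column 1 now contains 2, so (1,1) = 4.
4 is placed in row 1; hence (1,4) = 2.
Cage e needs product 24, which forces (2,1) = 3.
Cage e needs product 24, leaving (2,2) = 2.
2 is placed in column 4, leaving (2,4) = 4.
4 is placed in row 3, so (3,2) = 3.
Column 4 now contains 3, leaving (3,4) = 1.
Row 4 now contains 4, which forces (4,1) = 1.
Completed grid: 4 1 3 2 / 3 2 1 4 / 2 3 4 1 / 1 4 2 3.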